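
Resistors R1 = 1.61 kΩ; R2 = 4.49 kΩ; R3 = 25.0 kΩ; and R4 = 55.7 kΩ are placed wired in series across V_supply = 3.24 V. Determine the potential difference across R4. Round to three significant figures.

V ≈ 2.08 V

ΣR = 1.61 + 4.49 + 25.0 + 55.7 = 86.80 kΩ.
Voltage divider: V = V_supply · (55.70 / 86.80) = 3.24 × 0.6417 = 2.079 V.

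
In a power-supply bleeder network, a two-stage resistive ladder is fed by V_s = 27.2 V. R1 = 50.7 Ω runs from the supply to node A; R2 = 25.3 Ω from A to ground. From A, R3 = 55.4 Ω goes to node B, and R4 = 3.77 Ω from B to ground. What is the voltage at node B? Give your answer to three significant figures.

Node A sees R2 in parallel with the series input of stage 2, R3 + R4 = 59.17 Ω.
R2 ‖ (R3+R4) = 17.72 Ω.
V_A = 27.2 × 17.72/(50.7 + 17.72) = 7.045 V.
Stage 2 is unloaded, so V_B = V_A · R4/(R3+R4) = 7.045 × 3.77/59.17 = 0.4489 V.

V_B ≈ 0.449 V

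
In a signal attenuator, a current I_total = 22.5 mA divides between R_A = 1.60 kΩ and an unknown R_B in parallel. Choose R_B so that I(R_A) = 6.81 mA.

R_B ≈ 0.694 kΩ

In a two-way split, I_A/I_total = R_B/(R_A + R_B).
6.81/22.5 = R_B/(R_A + R_B) → R_B = R_A · (0.3027)/(1 − 0.3027) = 1.60 × 0.4340 = 0.6945 kΩ.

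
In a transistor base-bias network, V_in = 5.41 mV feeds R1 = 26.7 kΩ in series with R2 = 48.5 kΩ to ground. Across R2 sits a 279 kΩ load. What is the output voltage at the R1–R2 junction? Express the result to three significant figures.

First combine the lower leg with the load: R2 ‖ R_L = 41.32 kΩ.
Voltage divider with the loaded lower leg: V_out = 5.41 × 41.32/(26.7 + 41.32) = 5.41 × 0.6075 = 3.286 mV.
(Unloaded it would be 3.49 mV; the load pulls it down.)

V_out ≈ 3.29 mV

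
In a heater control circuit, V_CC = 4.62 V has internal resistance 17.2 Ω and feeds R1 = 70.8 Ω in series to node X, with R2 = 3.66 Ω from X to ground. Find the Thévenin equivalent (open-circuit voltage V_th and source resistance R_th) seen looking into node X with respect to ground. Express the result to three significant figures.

R1' = 17.2 + 70.8 = 88.00 Ω (source resistance + R1).
With X open, the divider is unloaded: V_th = 4.62 × 3.66/91.66 = 0.1845 V.
Looking into X with the source shorted: R_th = R1'·R2/(R1'+R2) = 88.00 × 3.66/91.66 = 3.514 Ω.

V_th ≈ 0.184 V, R_th ≈ 3.51 Ω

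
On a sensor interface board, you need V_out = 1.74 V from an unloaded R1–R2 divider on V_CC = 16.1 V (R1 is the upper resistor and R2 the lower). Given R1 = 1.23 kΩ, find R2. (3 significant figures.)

R2 ≈ 0.149 kΩ

V_out/V_CC = R2/(R1+R2) = 0.1081.
So R2 = R1 · V_out/(V_CC − V_out) = 1.23 × 1.74/(16.1 − 1.74) = 1.23 × 0.1212 = 0.1490 kΩ.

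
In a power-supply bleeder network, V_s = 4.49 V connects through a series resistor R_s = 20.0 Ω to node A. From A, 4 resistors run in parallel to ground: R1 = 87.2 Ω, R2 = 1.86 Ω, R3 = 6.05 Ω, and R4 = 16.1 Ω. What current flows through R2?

Parallel bank: R_p = 1/(1/87.2 + 1/1.86 + 1/6.05 + 1/16.1) = 1.288 Ω.
V_A = 4.49 × 1.288/21.29 = 0.2716 V.
Branch current I = V_A/R2 = 0.2716/1.86 = 0.1460 A.

I ≈ 0.146 A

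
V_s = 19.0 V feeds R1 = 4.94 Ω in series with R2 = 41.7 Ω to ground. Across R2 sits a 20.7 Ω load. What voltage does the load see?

First combine the lower leg with the load: R2 ‖ R_L = 13.83 Ω.
Voltage divider with the loaded lower leg: V_out = 19.0 × 13.83/(4.94 + 13.83) = 19.0 × 0.7369 = 14.00 V.
(Unloaded it would be 17.0 V; the load pulls it down.)

V_out ≈ 14.0 V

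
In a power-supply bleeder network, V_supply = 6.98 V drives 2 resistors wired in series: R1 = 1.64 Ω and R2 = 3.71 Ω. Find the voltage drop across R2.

Series total: ΣR = 1.64 + 3.71 = 5.350 Ω.
Voltage divider: V = V_supply · (3.710 / 5.350) = 6.98 × 0.6935 = 4.840 V.

V ≈ 4.84 V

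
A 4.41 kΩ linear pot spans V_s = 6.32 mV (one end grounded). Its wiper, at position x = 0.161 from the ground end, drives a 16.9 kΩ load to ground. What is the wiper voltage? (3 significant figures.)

The pot divides into 3.700 kΩ above the wiper and 0.7100 kΩ below.
(x·R_p) ‖ R_L = 0.6814 kΩ.
Loaded-divider output: V_out = 6.32 × 0.1555 = 0.9829 mV.

V_out ≈ 0.983 mV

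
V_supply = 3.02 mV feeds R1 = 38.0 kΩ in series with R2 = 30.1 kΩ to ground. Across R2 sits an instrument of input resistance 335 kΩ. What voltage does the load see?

R2 ‖ R_L = (30.1 × 335)/(30.1 + 335) = 27.62 kΩ.
Now apply the divider: V_out = 3.02 × 0.4209 = 1.271 mV.

V_out ≈ 1.27 mV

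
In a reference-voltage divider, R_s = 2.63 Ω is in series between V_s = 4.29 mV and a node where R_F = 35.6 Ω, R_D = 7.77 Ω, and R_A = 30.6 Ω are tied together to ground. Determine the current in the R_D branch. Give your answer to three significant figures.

Parallel bank: R_p = 1/(1/35.6 + 1/7.77 + 1/30.6) = 5.278 Ω.
V_A by voltage divider: V_A = 4.29 × 5.278/(2.63 + 5.278) = 2.863 mV.
I(R_D) = V_A / R_D = 2.863/7.77 = 0.3685 mA.
(Check via current divider: I_total = 0.5425 mA; share G_k/ΣG = 0.6793 → same result.)

I ≈ 0.368 mA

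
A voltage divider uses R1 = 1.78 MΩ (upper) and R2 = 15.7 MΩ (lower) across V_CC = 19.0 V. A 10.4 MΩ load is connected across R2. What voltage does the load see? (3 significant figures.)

First combine the lower leg with the load: R2 ‖ R_L = 6.256 MΩ.
Then V_out = V_CC · R2'/(R1 + R2') = 19.0 × 6.256/8.036 = 14.79 V.

V_out ≈ 14.8 V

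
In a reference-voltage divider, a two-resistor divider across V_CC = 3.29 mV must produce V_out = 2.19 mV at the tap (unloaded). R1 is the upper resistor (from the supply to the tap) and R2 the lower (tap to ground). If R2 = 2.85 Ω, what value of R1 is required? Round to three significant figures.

R1 ≈ 1.43 Ω

Required fraction k = V_out/V_CC = 0.6657.
R1 = R2·(1/k − 1) = 2.85 × 0.5023 = 1.432 Ω.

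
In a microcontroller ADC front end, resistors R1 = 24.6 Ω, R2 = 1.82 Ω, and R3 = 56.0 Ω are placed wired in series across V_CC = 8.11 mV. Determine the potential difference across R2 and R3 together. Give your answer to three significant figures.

V ≈ 5.69 mV

ΣR = 24.6 + 1.82 + 56.0 = 82.42 Ω.
R_{R2..R3} = 1.82 + 56.0 = 57.82 Ω.
Voltage divider: V = V_CC · (57.82 / 82.42) = 8.11 × 0.7015 = 5.689 mV.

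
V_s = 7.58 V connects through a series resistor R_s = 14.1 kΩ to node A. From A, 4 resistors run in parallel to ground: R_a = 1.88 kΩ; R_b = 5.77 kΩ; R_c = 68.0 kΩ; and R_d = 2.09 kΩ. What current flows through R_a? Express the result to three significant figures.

Equivalent of the parallel group: R_p = 0.8344 kΩ.
V_A by voltage divider: V_A = 7.58 × 0.8344/(14.1 + 0.8344) = 0.4235 V.
Branch current I = V_A/R_a = 0.4235/1.88 = 0.2253 mA.

I ≈ 0.225 mA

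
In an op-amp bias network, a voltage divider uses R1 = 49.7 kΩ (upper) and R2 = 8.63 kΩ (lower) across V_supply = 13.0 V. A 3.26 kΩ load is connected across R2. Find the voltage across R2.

V_out ≈ 0.591 V

R2 ‖ R_L = (8.63 × 3.26)/(8.63 + 3.26) = 2.366 kΩ.
Now apply the divider: V_out = 13.0 × 0.04545 = 0.5908 V.
(Unloaded it would be 1.92 V; the load pulls it down.)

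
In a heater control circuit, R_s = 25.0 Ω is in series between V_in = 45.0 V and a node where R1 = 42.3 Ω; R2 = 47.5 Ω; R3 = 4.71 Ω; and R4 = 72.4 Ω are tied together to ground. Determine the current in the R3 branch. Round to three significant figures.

I ≈ 1.23 A

Parallel bank: R_p = 1/(1/42.3 + 1/47.5 + 1/4.71 + 1/72.4) = 3.692 Ω.
V_A = 45.0 × 3.692/28.69 = 5.791 V.
Branch current I = V_A/R3 = 5.791/4.71 = 1.230 A.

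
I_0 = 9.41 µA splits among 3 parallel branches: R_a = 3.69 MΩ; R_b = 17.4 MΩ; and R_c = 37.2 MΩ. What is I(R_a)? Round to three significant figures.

I ≈ 7.18 µA

Conductances: ΣG = 1/3.69 + 1/17.4 + 1/37.2 = 0.3554 (1/MΩ).
By the current-divider rule, I = I_0 · G_k/ΣG = 9.41 × 0.7626 = 7.176 µA.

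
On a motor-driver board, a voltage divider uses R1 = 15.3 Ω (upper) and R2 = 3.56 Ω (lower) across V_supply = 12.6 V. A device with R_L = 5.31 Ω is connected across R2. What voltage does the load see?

V_out ≈ 1.54 V

The load sits in parallel with R2, giving an effective lower resistance R2' = R2·R_L/(R2+R_L) = 2.131 Ω.
Then V_out = V_supply · R2'/(R1 + R2') = 12.6 × 2.131/17.43 = 1.541 V.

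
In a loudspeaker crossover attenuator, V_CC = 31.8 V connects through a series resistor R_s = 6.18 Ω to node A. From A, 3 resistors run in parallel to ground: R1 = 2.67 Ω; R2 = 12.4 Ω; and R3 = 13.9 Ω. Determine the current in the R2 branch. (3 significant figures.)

Equivalent of the parallel group: R_p = 1.897 Ω.
V_A by voltage divider: V_A = 31.8 × 1.897/(6.18 + 1.897) = 7.469 V.
Branch current I = V_A/R2 = 7.469/12.4 = 0.6023 A.
(Equivalently: I_total = 3.937 A, then current-divider fraction G_k/ΣG = 0.1530.)

I ≈ 0.602 A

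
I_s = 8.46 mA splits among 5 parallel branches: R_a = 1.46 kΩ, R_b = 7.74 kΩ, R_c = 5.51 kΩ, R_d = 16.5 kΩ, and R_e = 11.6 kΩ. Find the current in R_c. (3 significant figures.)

I ≈ 1.34 mA

Conductances: ΣG = 1/1.46 + 1/7.74 + 1/5.51 + 1/16.5 + 1/11.6 = 1.142 (1/kΩ).
By the current-divider rule, I = I_s · G_k/ΣG = 8.46 × 0.1589 = 1.344 mA.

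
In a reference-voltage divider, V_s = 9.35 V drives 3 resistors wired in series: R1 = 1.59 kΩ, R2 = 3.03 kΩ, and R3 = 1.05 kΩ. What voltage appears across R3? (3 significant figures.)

Total series resistance ΣR = 1.59 + 3.03 + 1.05 = 5.670 kΩ.
Voltage divider: V = V_s · (1.050 / 5.670) = 9.35 × 0.1852 = 1.731 V.

V ≈ 1.73 V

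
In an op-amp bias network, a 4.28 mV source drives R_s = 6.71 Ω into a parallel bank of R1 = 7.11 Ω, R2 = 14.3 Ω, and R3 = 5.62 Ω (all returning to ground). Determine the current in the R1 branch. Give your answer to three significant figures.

I ≈ 0.167 mA

Combine the parallel branches: R_p = (1/7.11 + 1/14.3 + 1/5.62)⁻¹ = 2.574 Ω.
V_A = 4.28 × 2.574/9.284 = 1.187 mV.
I(R1) = V_A / R1 = 1.187/7.11 = 0.1669 mA.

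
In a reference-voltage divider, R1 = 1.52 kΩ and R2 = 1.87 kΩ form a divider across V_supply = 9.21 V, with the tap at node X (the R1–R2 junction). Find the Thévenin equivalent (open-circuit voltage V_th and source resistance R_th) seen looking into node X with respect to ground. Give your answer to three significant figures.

Open-circuit (no load on X): V_th = V_supply · R2/(R1 + R2) = 9.21 × 1.87/(1.520 + 1.87) = 5.080 V.
With V_supply suppressed (replaced by a short), R_th = R1 ‖ R2 = (1.520 × 1.87)/(1.520 + 1.87) = 0.8385 kΩ.

V_th ≈ 5.08 V, R_th ≈ 0.838 kΩ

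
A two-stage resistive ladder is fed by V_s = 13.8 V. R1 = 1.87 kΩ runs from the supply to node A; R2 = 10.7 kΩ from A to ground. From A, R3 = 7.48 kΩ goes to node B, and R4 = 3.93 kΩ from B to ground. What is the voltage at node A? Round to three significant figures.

V_A ≈ 10.3 V

The second stage (R3 + R4 = 11.41 kΩ) loads node A in parallel with R2.
R2 ‖ (R3+R4) = 5.522 kΩ.
First divider: V_A = V_s · 5.522/(1.87 + 5.522) = 10.31 V.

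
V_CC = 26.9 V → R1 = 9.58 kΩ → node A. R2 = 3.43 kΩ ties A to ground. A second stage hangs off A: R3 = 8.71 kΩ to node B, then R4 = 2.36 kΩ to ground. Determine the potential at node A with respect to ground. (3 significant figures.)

Node A sees R2 in parallel with the series input of stage 2, R3 + R4 = 11.07 kΩ.
Effective lower resistance at A: R2 ‖ 11.07 = 2.619 kΩ.
So V_A = 26.9 × 0.2147 = 5.775 V.

V_A ≈ 5.77 V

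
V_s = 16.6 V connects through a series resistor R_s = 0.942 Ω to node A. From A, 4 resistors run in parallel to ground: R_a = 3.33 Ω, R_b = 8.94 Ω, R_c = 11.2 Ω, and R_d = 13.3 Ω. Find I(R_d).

Combine the parallel branches: R_p = (1/3.33 + 1/8.94 + 1/11.2 + 1/13.3)⁻¹ = 1.734 Ω.
Node voltage V_A = V_s · R_p/(R_s + R_p) = 16.6 × 0.6480 = 10.76 V.
Branch current I = V_A/R_d = 10.76/13.3 = 0.8088 A.

I ≈ 0.809 A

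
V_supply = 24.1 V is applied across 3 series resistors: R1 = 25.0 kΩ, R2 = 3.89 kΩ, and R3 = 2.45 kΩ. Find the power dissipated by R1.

P ≈ 14.8 mW

ΣR = 31.34 kΩ → I = 24.1/31.34 = 0.7690 mA.
V(R1) = I·R = 19.22 V; P = V·I = 19.22 × 0.7690 = 14.78 mW.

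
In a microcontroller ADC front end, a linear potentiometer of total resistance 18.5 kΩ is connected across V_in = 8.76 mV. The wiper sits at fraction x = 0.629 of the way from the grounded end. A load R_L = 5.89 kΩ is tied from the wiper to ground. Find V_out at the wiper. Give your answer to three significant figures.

V_out ≈ 3.18 mV

Split the track: R_lower = x·R_p = 11.64 kΩ, R_upper = (1−x)·R_p = 6.864 kΩ.
R_L loads the lower segment: effective lower R = 3.911 kΩ.
Loaded-divider output: V_out = 8.76 × 0.3630 = 3.180 mV.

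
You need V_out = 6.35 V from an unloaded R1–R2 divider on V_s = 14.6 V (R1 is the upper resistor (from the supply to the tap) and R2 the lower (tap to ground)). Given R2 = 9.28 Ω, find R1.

Required fraction k = V_out/V_s = 0.4349.
R1 = R2·(1/k − 1) = 9.28 × 1.299 = 12.06 Ω.

R1 ≈ 12.1 Ω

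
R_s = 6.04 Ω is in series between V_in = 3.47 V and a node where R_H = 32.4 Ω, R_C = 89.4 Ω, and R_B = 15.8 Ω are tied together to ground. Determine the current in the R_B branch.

Parallel bank: R_p = 1/(1/32.4 + 1/89.4 + 1/15.8) = 9.493 Ω.
Node voltage V_A = V_in · R_p/(R_s + R_p) = 3.47 × 0.6111 = 2.121 V.
Branch current I = V_A/R_B = 2.121/15.8 = 0.1342 A.
(Equivalently: I_total = 0.2234 A, then current-divider fraction G_k/ΣG = 0.6008.)

I ≈ 0.134 A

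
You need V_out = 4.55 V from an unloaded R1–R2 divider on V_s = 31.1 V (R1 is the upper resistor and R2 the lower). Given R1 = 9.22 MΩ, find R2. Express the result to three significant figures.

V_out/V_s = R2/(R1+R2) = 0.1463.
Rearranging, R2 = R1·k/(1−k) = 9.22 × 0.1714 = 1.580 MΩ.

R2 ≈ 1.58 MΩ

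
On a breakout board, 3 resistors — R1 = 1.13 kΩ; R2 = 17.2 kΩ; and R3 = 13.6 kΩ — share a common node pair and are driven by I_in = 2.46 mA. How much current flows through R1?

ΣG = 1/1.13 + 1/17.2 + 1/13.6 = 1.017.
Current divider: I(R1) = I_in · G_k/ΣG = 2.46 × (0.8850/1.017) = 2.46 × 0.8705 = 2.141 mA.

I ≈ 2.14 mA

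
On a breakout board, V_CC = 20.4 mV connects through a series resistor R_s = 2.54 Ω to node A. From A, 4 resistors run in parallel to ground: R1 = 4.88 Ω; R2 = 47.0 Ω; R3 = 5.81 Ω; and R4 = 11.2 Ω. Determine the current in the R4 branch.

Combine the parallel branches: R_p = (1/4.88 + 1/47.0 + 1/5.81 + 1/11.2)⁻¹ = 2.051 Ω.
Node voltage V_A = V_CC · R_p/(R_s + R_p) = 20.4 × 0.4467 = 9.113 mV.
Branch current I = V_A/R4 = 9.113/11.2 = 0.8137 mA.

I ≈ 0.814 mA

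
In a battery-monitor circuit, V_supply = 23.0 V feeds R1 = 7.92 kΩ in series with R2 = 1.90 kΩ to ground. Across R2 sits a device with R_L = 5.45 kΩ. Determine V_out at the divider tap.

V_out ≈ 3.47 V

R2 ‖ R_L = (1.90 × 5.45)/(1.90 + 5.45) = 1.409 kΩ.
Now apply the divider: V_out = 23.0 × 0.1510 = 3.473 V.
(Unloaded it would be 4.45 V; the load pulls it down.)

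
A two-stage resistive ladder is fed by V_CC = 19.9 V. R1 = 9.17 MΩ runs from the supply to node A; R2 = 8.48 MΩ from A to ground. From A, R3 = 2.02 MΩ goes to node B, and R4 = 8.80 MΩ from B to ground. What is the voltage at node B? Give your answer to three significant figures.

V_B ≈ 5.53 V

Looking into the second stage from A: R3 + R4 = 10.82 MΩ appears in parallel with R2.
R2 ‖ (R3+R4) = 4.754 MΩ.
First divider: V_A = V_CC · 4.754/(9.17 + 4.754) = 6.794 V.
Then the unloaded second divider: V_B = V_A × R4/(R3+R4) = 6.794 × 0.8133 = 5.526 V.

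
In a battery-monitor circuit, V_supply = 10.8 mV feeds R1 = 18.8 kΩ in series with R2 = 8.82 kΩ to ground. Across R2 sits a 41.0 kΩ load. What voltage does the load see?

V_out ≈ 3.01 mV

First combine the lower leg with the load: R2 ‖ R_L = 7.259 kΩ.
Voltage divider with the loaded lower leg: V_out = 10.8 × 7.259/(18.8 + 7.259) = 10.8 × 0.2785 = 3.008 mV.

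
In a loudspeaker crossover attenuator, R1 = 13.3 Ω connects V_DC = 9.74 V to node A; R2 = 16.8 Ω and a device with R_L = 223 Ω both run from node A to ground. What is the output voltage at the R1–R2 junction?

V_out ≈ 5.26 V

First combine the lower leg with the load: R2 ‖ R_L = 15.62 Ω.
Voltage divider with the loaded lower leg: V_out = 9.74 × 15.62/(13.3 + 15.62) = 9.74 × 0.5402 = 5.261 V.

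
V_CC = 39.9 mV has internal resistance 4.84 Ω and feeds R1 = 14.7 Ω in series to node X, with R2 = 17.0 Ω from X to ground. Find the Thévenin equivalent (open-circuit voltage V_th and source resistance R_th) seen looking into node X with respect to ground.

V_th ≈ 18.6 mV, R_th ≈ 9.09 Ω

R1' = 4.84 + 14.7 = 19.54 Ω (source resistance + R1).
With X open, the divider is unloaded: V_th = 39.9 × 17.0/36.54 = 18.56 mV.
Zeroing V_CC shorts the top of R1' to ground, so R_th = R1' ‖ R2 = 9.091 Ω.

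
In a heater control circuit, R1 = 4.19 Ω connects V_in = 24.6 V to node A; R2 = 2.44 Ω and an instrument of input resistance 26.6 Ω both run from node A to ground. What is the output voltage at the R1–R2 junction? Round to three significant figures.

R2 ‖ R_L = (2.44 × 26.6)/(2.44 + 26.6) = 2.235 Ω.
Voltage divider with the loaded lower leg: V_out = 24.6 × 2.235/(4.19 + 2.235) = 24.6 × 0.3479 = 8.557 V.

V_out ≈ 8.56 V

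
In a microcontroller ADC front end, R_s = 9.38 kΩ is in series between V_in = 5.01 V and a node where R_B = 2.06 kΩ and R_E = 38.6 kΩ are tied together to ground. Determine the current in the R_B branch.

Equivalent of the parallel group: R_p = 1.956 kΩ.
V_A by voltage divider: V_A = 5.01 × 1.956/(9.38 + 1.956) = 0.8643 V.
I(R_B) = V_A / R_B = 0.8643/2.06 = 0.4196 mA.

I ≈ 0.420 mA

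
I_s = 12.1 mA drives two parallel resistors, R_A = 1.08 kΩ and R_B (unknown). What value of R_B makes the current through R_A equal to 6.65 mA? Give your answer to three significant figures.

The fraction through R_A equals R_B/(R_A+R_B).
With f = 0.5496, R_B = R_A · f/(1−f) = 1.08 × 1.220 = 1.318 kΩ.

R_B ≈ 1.32 kΩ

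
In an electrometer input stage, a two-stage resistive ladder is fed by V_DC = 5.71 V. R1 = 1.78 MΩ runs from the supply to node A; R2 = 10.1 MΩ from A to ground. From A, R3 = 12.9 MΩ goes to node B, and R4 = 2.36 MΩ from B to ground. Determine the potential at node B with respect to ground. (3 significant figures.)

Looking into the second stage from A: R3 + R4 = 15.26 MΩ appears in parallel with R2.
R2 ‖ (R3+R4) = 6.078 MΩ.
First divider: V_A = V_DC · 6.078/(1.78 + 6.078) = 4.416 V.
Stage 2 is unloaded, so V_B = V_A · R4/(R3+R4) = 4.416 × 2.36/15.26 = 0.6830 V.

V_B ≈ 0.683 V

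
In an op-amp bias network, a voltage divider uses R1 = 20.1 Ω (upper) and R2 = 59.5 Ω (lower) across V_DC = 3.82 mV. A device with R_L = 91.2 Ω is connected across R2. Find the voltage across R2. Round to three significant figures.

R2 ‖ R_L = (59.5 × 91.2)/(59.5 + 91.2) = 36.01 Ω.
Voltage divider with the loaded lower leg: V_out = 3.82 × 36.01/(20.1 + 36.01) = 3.82 × 0.6418 = 2.452 mV.

V_out ≈ 2.45 mV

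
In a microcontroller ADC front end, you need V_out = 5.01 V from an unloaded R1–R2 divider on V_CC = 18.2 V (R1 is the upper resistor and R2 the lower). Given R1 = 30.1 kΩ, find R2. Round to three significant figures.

V_out/V_CC = R2/(R1+R2) = 0.2753.
R2 = R1 · 0.2753/(1 − 0.2753) = 11.43 kΩ.

R2 ≈ 11.4 kΩ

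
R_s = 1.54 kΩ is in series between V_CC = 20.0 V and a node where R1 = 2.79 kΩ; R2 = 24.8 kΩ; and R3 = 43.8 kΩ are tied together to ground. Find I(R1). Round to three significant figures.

I ≈ 4.35 mA

Combine the parallel branches: R_p = (1/2.79 + 1/24.8 + 1/43.8)⁻¹ = 2.372 kΩ.
V_A by voltage divider: V_A = 20.0 × 2.372/(1.54 + 2.372) = 12.13 V.
Branch current I = V_A/R1 = 12.13/2.79 = 4.347 mA.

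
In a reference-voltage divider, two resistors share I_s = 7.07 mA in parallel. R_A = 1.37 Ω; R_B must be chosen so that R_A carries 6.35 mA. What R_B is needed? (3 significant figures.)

The fraction through R_A equals R_B/(R_A+R_B).
With f = 0.8982, R_B = R_A · f/(1−f) = 1.37 × 8.819 = 12.08 Ω.

R_B ≈ 12.1 Ω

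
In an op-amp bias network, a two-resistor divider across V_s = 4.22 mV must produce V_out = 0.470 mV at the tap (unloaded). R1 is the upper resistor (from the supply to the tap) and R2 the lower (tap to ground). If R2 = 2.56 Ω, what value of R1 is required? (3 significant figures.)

V_out/V_s = R2/(R1+R2) = 0.1114.
So R1 = R2 · (V_s/V_out − 1) = 2.56 × (4.22/0.470 − 1) = 2.56 × 7.979 = 20.43 Ω.

R1 ≈ 20.4 Ω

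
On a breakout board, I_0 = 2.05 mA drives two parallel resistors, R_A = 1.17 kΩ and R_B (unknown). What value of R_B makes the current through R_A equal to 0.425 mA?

The fraction through R_A equals R_B/(R_A+R_B).
With f = 0.2073, R_B = R_A · f/(1−f) = 1.17 × 0.2615 = 0.3060 kΩ.

R_B ≈ 0.306 kΩ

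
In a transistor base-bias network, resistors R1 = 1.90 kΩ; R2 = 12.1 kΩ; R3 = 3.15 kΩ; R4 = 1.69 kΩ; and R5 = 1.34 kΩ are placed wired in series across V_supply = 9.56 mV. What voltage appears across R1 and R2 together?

Series total: ΣR = 1.90 + 12.1 + 3.15 + 1.69 + 1.34 = 20.18 kΩ.
R_{R1..R2} = 1.90 + 12.1 = 14.00 kΩ.
By the voltage-divider rule, V = 9.56 × 14.00/20.18 = 6.632 mV.

V ≈ 6.63 mV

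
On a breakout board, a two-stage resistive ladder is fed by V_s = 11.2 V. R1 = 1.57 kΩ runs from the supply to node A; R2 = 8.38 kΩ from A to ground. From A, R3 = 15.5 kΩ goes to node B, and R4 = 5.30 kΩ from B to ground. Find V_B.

V_B ≈ 2.26 V

The second stage (R3 + R4 = 20.80 kΩ) loads node A in parallel with R2.
R2 ‖ (R3+R4) = 5.973 kΩ.
First divider: V_A = V_s · 5.973/(1.57 + 5.973) = 8.869 V.
V_B = V_A × 0.2548 = 2.260 V.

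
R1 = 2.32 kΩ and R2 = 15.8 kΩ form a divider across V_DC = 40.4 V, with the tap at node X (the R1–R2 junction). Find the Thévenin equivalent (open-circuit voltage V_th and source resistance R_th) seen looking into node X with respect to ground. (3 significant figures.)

V_th ≈ 35.2 V, R_th ≈ 2.02 kΩ

Open-circuit (no load on X): V_th = V_DC · R2/(R1 + R2) = 40.4 × 15.8/(2.320 + 15.8) = 35.23 V.
With V_DC suppressed (replaced by a short), R_th = R1 ‖ R2 = (2.320 × 15.8)/(2.320 + 15.8) = 2.023 kΩ.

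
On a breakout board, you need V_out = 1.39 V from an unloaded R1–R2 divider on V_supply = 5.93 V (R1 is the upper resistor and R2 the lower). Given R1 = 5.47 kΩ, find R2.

R2 ≈ 1.67 kΩ

Required fraction k = V_out/V_supply = 0.2344.
R2 = R1 · 0.2344/(1 − 0.2344) = 1.675 kΩ.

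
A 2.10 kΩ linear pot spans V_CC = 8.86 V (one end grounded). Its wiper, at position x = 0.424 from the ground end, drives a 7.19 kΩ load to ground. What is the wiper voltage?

V_out ≈ 3.51 V

Split the track: R_lower = x·R_p = 0.8904 kΩ, R_upper = (1−x)·R_p = 1.210 kΩ.
(x·R_p) ‖ R_L = 0.7923 kΩ.
Loaded-divider output: V_out = 8.86 × 0.3958 = 3.507 V.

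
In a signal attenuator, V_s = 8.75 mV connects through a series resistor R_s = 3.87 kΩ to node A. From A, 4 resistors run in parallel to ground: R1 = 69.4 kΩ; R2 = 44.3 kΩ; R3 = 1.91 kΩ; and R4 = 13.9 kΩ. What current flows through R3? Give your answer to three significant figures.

I ≈ 1.33 µA

Combine the parallel branches: R_p = (1/69.4 + 1/44.3 + 1/1.91 + 1/13.9)⁻¹ = 1.581 kΩ.
V_A = 8.75 × 1.581/5.451 = 2.538 mV.
Branch current I = V_A/R3 = 2.538/1.91 = 1.329 µA.
(Equivalently: I_total = 1.605 µA, then current-divider fraction G_k/ΣG = 0.8278.)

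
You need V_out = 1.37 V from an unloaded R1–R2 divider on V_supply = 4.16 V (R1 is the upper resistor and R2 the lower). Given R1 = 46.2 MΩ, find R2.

The divider ratio is R2/(R1+R2) = 1.37/4.16 = 0.3293.
So R2 = R1 · V_out/(V_supply − V_out) = 46.2 × 1.37/(4.16 − 1.37) = 46.2 × 0.4910 = 22.69 MΩ.

R2 ≈ 22.7 MΩ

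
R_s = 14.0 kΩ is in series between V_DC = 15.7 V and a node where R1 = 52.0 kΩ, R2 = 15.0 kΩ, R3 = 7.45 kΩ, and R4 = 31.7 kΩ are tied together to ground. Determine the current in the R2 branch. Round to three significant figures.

Combine the parallel branches: R_p = (1/52.0 + 1/15.0 + 1/7.45 + 1/31.7)⁻¹ = 3.973 kΩ.
V_A by voltage divider: V_A = 15.7 × 3.973/(14.0 + 3.973) = 3.471 V.
I(R2) = V_A / R2 = 3.471/15.0 = 0.2314 mA.
(Check via current divider: I_total = 0.8735 mA; share G_k/ΣG = 0.2649 → same result.)

I ≈ 0.231 mA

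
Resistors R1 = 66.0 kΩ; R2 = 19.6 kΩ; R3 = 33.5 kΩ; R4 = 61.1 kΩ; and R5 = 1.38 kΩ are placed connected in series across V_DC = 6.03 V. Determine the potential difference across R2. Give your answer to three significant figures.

ΣR = 66.0 + 19.6 + 33.5 + 61.1 + 1.38 = 181.6 kΩ.
Voltage divider: V = V_DC · (19.60 / 181.6) = 6.03 × 0.1079 = 0.6509 V.

V ≈ 0.651 V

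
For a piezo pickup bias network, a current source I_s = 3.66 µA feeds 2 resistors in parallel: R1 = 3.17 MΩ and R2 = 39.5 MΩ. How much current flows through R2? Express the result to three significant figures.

I ≈ 0.272 µA

With just two branches, the current splits inversely with resistance.
So I = 3.66 × 3.17/42.67 = 0.2719 µA.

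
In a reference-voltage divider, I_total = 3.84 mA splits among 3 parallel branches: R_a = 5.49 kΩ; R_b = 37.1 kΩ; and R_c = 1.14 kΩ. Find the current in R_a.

I ≈ 0.644 mA

Conductances: ΣG = 1/5.49 + 1/37.1 + 1/1.14 = 1.086 (1/kΩ).
R_a takes the fraction G_k/ΣG = 0.1821/1.086 = 0.1677, so I = 3.84 × 0.1677 = 0.6439 mA.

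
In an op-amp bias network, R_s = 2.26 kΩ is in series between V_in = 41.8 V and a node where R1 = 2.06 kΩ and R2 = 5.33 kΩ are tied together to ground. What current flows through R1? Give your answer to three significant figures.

Equivalent of the parallel group: R_p = 1.486 kΩ.
Node voltage V_A = V_in · R_p/(R_s + R_p) = 41.8 × 0.3967 = 16.58 V.
Branch current I = V_A/R1 = 16.58/2.06 = 8.049 mA.

I ≈ 8.05 mA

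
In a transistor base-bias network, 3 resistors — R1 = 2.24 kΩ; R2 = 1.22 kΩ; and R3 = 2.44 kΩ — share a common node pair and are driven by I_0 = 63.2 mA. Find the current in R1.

ΣG = 1/2.24 + 1/1.22 + 1/2.44 = 1.676.
Current divider: I(R1) = I_0 · G_k/ΣG = 63.2 × (0.4464/1.676) = 63.2 × 0.2664 = 16.83 mA.

I ≈ 16.8 mA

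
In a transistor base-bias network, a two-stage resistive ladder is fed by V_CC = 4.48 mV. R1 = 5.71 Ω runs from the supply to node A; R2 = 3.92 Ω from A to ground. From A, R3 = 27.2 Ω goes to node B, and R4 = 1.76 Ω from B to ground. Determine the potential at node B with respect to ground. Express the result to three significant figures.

Looking into the second stage from A: R3 + R4 = 28.96 Ω appears in parallel with R2.
Effective lower resistance at A: R2 ‖ 28.96 = 3.453 Ω.
First divider: V_A = V_CC · 3.453/(5.71 + 3.453) = 1.688 mV.
Then the unloaded second divider: V_B = V_A × R4/(R3+R4) = 1.688 × 0.06077 = 0.1026 mV.

V_B ≈ 0.103 mV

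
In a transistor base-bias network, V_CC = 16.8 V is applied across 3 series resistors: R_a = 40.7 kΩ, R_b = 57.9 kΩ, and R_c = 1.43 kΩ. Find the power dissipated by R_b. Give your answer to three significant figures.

The common current is I = 16.8/100.0 = 0.1679 mA.
P(R_b) = I²·R_b = (0.1679)² × 57.9 = 1.633 mW.

P ≈ 1.63 mW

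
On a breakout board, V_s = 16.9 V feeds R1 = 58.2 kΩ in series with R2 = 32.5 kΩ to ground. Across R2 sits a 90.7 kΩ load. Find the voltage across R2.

R2 ‖ R_L = (32.5 × 90.7)/(32.5 + 90.7) = 23.93 kΩ.
Voltage divider with the loaded lower leg: V_out = 16.9 × 23.93/(58.2 + 23.93) = 16.9 × 0.2913 = 4.924 V.

V_out ≈ 4.92 V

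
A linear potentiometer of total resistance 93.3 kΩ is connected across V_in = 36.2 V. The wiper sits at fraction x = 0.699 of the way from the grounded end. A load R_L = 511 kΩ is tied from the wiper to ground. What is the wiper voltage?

V_out ≈ 24.4 V

Split the track: R_lower = x·R_p = 65.22 kΩ, R_upper = (1−x)·R_p = 28.08 kΩ.
R_L loads the lower segment: effective lower R = 57.84 kΩ.
V_out = 36.2 × 57.84/(28.08 + 57.84) = 24.37 V.
(Unloaded: V_out = x·V_in = 25.3 V.)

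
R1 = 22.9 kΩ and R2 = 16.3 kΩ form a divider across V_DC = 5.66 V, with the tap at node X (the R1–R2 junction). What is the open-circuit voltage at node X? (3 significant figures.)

V_th ≈ 2.35 V

With X open, the divider is unloaded: V_th = 5.66 × 16.3/39.20 = 2.354 V.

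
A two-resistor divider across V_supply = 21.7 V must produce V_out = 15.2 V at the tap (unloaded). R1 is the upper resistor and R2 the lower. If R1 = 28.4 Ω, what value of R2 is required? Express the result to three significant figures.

V_out/V_supply = R2/(R1+R2) = 0.7005.
Rearranging, R2 = R1·k/(1−k) = 28.4 × 2.338 = 66.41 Ω.

R2 ≈ 66.4 Ω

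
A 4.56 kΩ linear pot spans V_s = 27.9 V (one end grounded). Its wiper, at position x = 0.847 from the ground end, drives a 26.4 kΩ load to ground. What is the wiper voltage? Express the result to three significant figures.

V_out ≈ 23.1 V

Split the track: R_lower = x·R_p = 3.862 kΩ, R_upper = (1−x)·R_p = 0.6977 kΩ.
(x·R_p) ‖ R_L = 3.369 kΩ.
Then V_out = V_s · 3.369/(0.6977 + 3.369) = 23.11 V.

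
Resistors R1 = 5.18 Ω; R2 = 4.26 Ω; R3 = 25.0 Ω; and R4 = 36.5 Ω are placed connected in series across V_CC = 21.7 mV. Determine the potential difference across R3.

Total series resistance ΣR = 5.18 + 4.26 + 25.0 + 36.5 = 70.94 Ω.
Voltage divider: V = V_CC · (25.00 / 70.94) = 21.7 × 0.3524 = 7.647 mV.

V ≈ 7.65 mV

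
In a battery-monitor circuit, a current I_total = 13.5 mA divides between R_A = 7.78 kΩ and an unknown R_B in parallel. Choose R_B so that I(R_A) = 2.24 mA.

Two-branch current divider: I_A = I_total · R_B/(R_A + R_B).
With f = 0.1659, R_B = R_A · f/(1−f) = 7.78 × 0.1989 = 1.548 kΩ.

R_B ≈ 1.55 kΩ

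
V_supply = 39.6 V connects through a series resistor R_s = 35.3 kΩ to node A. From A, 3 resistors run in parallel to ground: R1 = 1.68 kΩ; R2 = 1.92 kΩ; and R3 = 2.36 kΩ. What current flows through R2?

I ≈ 0.373 mA

Combine the parallel branches: R_p = (1/1.68 + 1/1.92 + 1/2.36)⁻¹ = 0.6494 kΩ.
Node voltage V_A = V_supply · R_p/(R_s + R_p) = 39.6 × 0.01807 = 0.7154 V.
I(R2) = V_A / R2 = 0.7154/1.92 = 0.3726 mA.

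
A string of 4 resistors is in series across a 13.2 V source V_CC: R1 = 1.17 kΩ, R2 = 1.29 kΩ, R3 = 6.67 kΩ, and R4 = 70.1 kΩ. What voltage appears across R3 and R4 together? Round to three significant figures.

V ≈ 12.8 V

Series total: ΣR = 1.17 + 1.29 + 6.67 + 70.1 = 79.23 kΩ.
R_{R3..R4} = 6.67 + 70.1 = 76.77 kΩ.
Voltage divider: V = V_CC · (76.77 / 79.23) = 13.2 × 0.9690 = 12.79 V.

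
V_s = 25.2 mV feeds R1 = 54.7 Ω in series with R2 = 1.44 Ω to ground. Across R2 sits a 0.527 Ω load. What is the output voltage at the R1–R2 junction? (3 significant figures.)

The load sits in parallel with R2, giving an effective lower resistance R2' = R2·R_L/(R2+R_L) = 0.3858 Ω.
Then V_out = V_s · R2'/(R1 + R2') = 25.2 × 0.3858/55.09 = 0.1765 mV.

V_out ≈ 0.176 mV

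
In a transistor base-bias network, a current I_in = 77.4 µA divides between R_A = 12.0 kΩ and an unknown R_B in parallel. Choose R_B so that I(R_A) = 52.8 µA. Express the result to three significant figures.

R_B ≈ 25.8 kΩ

The fraction through R_A equals R_B/(R_A+R_B).
With f = 0.6822, R_B = R_A · f/(1−f) = 12.0 × 2.146 = 25.76 kΩ.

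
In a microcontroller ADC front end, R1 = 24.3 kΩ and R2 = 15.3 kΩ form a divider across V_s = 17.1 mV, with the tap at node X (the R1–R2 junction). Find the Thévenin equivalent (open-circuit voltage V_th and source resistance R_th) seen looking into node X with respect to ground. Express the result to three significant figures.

V_th ≈ 6.61 mV, R_th ≈ 9.39 kΩ

V_th is the unloaded tap voltage: V_s · R2/(R1+R2) = 17.1 × 0.3864 = 6.607 mV.
Zeroing V_s shorts the top of R1 to ground, so R_th = R1 ‖ R2 = 9.389 kΩ.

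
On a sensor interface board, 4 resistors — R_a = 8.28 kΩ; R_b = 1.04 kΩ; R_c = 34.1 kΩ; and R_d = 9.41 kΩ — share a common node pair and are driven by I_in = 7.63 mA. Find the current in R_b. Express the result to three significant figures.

Total conductance ΣG = 1/8.28 + 1/1.04 + 1/34.1 + 1/9.41 = 1.218 (units of 1/kΩ).
R_b takes the fraction G_k/ΣG = 0.9615/1.218 = 0.7895, so I = 7.63 × 0.7895 = 6.024 mA.

I ≈ 6.02 mA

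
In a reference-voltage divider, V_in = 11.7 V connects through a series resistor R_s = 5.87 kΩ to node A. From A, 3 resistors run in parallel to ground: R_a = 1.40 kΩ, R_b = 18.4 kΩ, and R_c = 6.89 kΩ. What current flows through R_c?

I ≈ 0.267 mA

Equivalent of the parallel group: R_p = 1.094 kΩ.
V_A = 11.7 × 1.094/6.964 = 1.839 V.
I(R_c) = V_A / R_c = 1.839/6.89 = 0.2668 mA.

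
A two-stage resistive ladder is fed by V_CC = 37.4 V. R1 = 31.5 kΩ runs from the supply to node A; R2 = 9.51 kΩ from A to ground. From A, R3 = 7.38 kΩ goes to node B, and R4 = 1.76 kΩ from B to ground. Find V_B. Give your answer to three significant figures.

Looking into the second stage from A: R3 + R4 = 9.140 kΩ appears in parallel with R2.
Effective lower resistance at A: R2 ‖ 9.140 = 4.661 kΩ.
So V_A = 37.4 × 0.1289 = 4.820 V.
Stage 2 is unloaded, so V_B = V_A · R4/(R3+R4) = 4.820 × 1.76/9.140 = 0.9282 V.

V_B ≈ 0.928 V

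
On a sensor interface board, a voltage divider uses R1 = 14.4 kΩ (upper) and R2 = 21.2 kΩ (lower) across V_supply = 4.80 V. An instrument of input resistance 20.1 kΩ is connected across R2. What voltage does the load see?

V_out ≈ 2.00 V

R2 ‖ R_L = (21.2 × 20.1)/(21.2 + 20.1) = 10.32 kΩ.
Now apply the divider: V_out = 4.80 × 0.4174 = 2.004 V.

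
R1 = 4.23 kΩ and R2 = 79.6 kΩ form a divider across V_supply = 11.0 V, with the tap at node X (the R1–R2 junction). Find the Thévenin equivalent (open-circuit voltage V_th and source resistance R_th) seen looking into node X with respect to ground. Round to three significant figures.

V_th is the unloaded tap voltage: V_supply · R2/(R1+R2) = 11.0 × 0.9495 = 10.44 V.
With V_supply suppressed (replaced by a short), R_th = R1 ‖ R2 = (4.230 × 79.6)/(4.230 + 79.6) = 4.017 kΩ.

V_th ≈ 10.4 V, R_th ≈ 4.02 kΩ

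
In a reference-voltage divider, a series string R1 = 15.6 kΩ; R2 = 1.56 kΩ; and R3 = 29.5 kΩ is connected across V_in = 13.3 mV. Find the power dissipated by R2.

P ≈ 0.127 nW

ΣR = 46.66 kΩ → I = 13.3/46.66 = 0.2850 µA.
V(R2) = I·R = 0.4447 mV; P = V·I = 0.4447 × 0.2850 = 0.1267 nW.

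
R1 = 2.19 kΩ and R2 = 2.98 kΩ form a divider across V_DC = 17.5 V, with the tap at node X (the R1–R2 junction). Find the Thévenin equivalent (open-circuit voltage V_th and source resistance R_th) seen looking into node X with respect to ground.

V_th ≈ 10.1 V, R_th ≈ 1.26 kΩ

With X open, the divider is unloaded: V_th = 17.5 × 2.98/5.170 = 10.09 V.
Zeroing V_DC shorts the top of R1 to ground, so R_th = R1 ‖ R2 = 1.262 kΩ.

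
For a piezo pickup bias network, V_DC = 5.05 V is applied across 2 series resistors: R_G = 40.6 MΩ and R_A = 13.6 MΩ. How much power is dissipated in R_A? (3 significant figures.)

The common current is I = 5.05/54.20 = 0.09317 µA.
P(R_A) = I²·R_A = (0.09317)² × 13.6 = 0.1181 µW.

P ≈ 0.118 µW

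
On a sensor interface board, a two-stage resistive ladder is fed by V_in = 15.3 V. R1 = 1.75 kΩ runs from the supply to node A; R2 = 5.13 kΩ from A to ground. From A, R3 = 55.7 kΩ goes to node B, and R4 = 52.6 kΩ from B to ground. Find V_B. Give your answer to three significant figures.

Node A sees R2 in parallel with the series input of stage 2, R3 + R4 = 108.3 kΩ.
R2 ‖ (R3+R4) = 4.898 kΩ.
So V_A = 15.3 × 0.7368 = 11.27 V.
V_B = V_A × 0.4857 = 5.475 V.

V_B ≈ 5.47 V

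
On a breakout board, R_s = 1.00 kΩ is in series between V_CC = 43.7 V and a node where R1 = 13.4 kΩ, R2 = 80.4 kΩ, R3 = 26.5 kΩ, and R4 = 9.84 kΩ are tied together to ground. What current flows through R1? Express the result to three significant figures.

Combine the parallel branches: R_p = (1/13.4 + 1/80.4 + 1/26.5 + 1/9.84)⁻¹ = 4.416 kΩ.
Node voltage V_A = V_CC · R_p/(R_s + R_p) = 43.7 × 0.8154 = 35.63 V.
Branch current I = V_A/R1 = 35.63/13.4 = 2.659 mA.

I ≈ 2.66 mA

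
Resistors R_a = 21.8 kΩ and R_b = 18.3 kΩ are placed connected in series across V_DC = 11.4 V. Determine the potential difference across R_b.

Series total: ΣR = 21.8 + 18.3 = 40.10 kΩ.
Voltage divider: V = V_DC · (18.30 / 40.10) = 11.4 × 0.4564 = 5.202 V.

V ≈ 5.20 V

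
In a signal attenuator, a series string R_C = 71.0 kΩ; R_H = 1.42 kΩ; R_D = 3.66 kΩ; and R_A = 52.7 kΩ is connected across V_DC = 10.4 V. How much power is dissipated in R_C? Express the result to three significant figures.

The common current is I = 10.4/128.8 = 0.08076 mA.
V(R_C) = I·R = 5.734 V; P = V·I = 5.734 × 0.08076 = 0.4631 mW.

P ≈ 0.463 mW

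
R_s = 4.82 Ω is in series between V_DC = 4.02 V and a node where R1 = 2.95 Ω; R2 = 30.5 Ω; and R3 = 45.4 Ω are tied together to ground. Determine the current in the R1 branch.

I ≈ 0.470 A

Combine the parallel branches: R_p = (1/2.95 + 1/30.5 + 1/45.4)⁻¹ = 2.539 Ω.
V_A by voltage divider: V_A = 4.02 × 2.539/(4.82 + 2.539) = 1.387 V.
I(R1) = V_A / R1 = 1.387/2.95 = 0.4702 A.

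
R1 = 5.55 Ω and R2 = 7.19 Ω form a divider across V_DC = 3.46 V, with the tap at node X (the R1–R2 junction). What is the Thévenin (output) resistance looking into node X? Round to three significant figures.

R_th ≈ 3.13 Ω

Looking into X with the source shorted: R_th = R1·R2/(R1+R2) = 5.550 × 7.19/12.74 = 3.132 Ω.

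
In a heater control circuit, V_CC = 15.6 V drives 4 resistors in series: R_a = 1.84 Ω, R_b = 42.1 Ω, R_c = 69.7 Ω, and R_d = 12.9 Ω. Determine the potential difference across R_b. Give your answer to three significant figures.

Series total: ΣR = 1.84 + 42.1 + 69.7 + 12.9 = 126.5 Ω.
V = V_CC · R/ΣR = 15.6 × 0.3327 = 5.190 V.

V ≈ 5.19 V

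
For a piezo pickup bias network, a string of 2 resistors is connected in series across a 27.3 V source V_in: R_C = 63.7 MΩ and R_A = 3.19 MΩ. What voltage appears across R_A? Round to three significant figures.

V ≈ 1.30 V

Series total: ΣR = 63.7 + 3.19 = 66.89 MΩ.
By the voltage-divider rule, V = 27.3 × 3.190/66.89 = 1.302 V.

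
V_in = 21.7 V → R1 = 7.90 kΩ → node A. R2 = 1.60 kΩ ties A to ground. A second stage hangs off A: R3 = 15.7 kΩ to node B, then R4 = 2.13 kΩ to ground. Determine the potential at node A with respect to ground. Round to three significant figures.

Node A sees R2 in parallel with the series input of stage 2, R3 + R4 = 17.83 kΩ.
Effective lower resistance at A: R2 ‖ 17.83 = 1.468 kΩ.
First divider: V_A = V_in · 1.468/(7.90 + 1.468) = 3.401 V.

V_A ≈ 3.40 V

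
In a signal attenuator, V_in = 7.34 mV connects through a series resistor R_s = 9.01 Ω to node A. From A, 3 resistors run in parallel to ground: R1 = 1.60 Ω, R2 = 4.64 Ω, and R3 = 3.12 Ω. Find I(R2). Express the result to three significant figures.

I ≈ 0.138 mA

Equivalent of the parallel group: R_p = 0.8613 Ω.
V_A = 7.34 × 0.8613/9.871 = 0.6404 mV.
I(R2) = V_A / R2 = 0.6404/4.64 = 0.1380 mA.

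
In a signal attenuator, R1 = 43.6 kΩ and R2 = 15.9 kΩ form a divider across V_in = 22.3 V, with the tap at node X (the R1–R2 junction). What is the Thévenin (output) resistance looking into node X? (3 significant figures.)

R_th ≈ 11.7 kΩ

With V_in suppressed (replaced by a short), R_th = R1 ‖ R2 = (43.60 × 15.9)/(43.60 + 15.9) = 11.65 kΩ.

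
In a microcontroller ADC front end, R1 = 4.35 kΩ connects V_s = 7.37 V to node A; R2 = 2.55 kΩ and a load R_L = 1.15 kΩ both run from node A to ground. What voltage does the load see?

V_out ≈ 1.14 V

R2 ‖ R_L = (2.55 × 1.15)/(2.55 + 1.15) = 0.7926 kΩ.
Voltage divider with the loaded lower leg: V_out = 7.37 × 0.7926/(4.35 + 0.7926) = 7.37 × 0.1541 = 1.136 V.
(Unloaded it would be 2.72 V; the load pulls it down.)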